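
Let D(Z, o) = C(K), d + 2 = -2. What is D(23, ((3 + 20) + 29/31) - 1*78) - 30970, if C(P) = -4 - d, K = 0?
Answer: -30970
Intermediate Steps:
d = -4 (d = -2 - 2 = -4)
C(P) = 0 (C(P) = -4 - 1*(-4) = -4 + 4 = 0)
D(Z, o) = 0
D(23, ((3 + 20) + 29/31) - 1*78) - 30970 = 0 - 30970 = -30970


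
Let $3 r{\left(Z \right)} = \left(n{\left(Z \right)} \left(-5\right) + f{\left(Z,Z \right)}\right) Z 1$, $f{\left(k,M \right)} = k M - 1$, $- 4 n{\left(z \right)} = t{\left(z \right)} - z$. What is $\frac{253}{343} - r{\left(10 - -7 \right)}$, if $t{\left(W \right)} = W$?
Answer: $- \frac{559523}{343} \approx -1631.3$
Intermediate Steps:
$n{\left(z \right)} = 0$ ($n{\left(z \right)} = - \frac{z - z}{4} = \left(- \frac{1}{4}\right) 0 = 0$)
$f{\left(k,M \right)} = -1 + M k$ ($f{\left(k,M \right)} = M k - 1 = -1 + M k$)
$r{\left(Z \right)} = \frac{Z \left(-1 + Z^{2}\right)}{3}$ ($r{\left(Z \right)} = \frac{\left(0 \left(-5\right) + \left(-1 + Z Z\right)\right) Z 1}{3} = \frac{\left(0 + \left(-1 + Z^{2}\right)\right) Z 1}{3} = \frac{\left(-1 + Z^{2}\right) Z 1}{3} = \frac{Z \left(-1 + Z^{2}\right) 1}{3} = \frac{Z \left(-1 + Z^{2}\right)}{3}$)
$\frac{253}{343} - r{\left(10 - -7 \right)} = \frac{253}{343} - \frac{\left(10 - -7\right) \left(-1 + \left(10 - -7\right)^{2}\right)}{3} = 253 \cdot \frac{1}{343} - \frac{\left(10 + 7\right) \left(-1 + \left(10 + 7\right)^{2}\right)}{3} = \frac{253}{343} - \frac{1}{3} \cdot 17 \left(-1 + 17^{2}\right) = \frac{253}{343} - \frac{1}{3} \cdot 17 \left(-1 + 289\right) = \frac{253}{343} - \frac{1}{3} \cdot 17 \cdot 288 = \frac{253}{343} - 1632 = - \frac{559523}{343}$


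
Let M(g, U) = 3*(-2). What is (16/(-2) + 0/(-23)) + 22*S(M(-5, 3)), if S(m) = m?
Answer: -140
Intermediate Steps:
M(g, U) = -6
(16/(-2) + 0/(-23)) + 22*S(M(-5, 3)) = (16/(-2) + 0/(-23)) + 22*(-6) = (16*(-½) + 0*(-1/23)) - 132 = (-8 + 0) - 132 = -8 - 132 = -140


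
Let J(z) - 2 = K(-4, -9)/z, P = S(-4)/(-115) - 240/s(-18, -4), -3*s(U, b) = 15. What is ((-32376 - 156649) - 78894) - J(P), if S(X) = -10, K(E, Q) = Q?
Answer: -296320419/1106 ≈ -2.6792e+5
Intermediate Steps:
s(U, b) = -5 (s(U, b) = -1/3*15 = -5)
P = 1106/23 (P = -10/(-115) - 240/(-5) = -10*(-1/115) - 240*(-1/5) = 2/23 + 48 = 1106/23 ≈ 48.087)
J(z) = 2 - 9/z
((-32376 - 156649) - 78894) - J(P) = ((-32376 - 156649) - 78894) - (2 - 9/1106/23) = (-189025 - 78894) - (2 - 9*23/1106) = -267919 - (2 - 207/1106) = -267919 - 1*2005/1106 = -267919 - 2005/1106 = -296320419/1106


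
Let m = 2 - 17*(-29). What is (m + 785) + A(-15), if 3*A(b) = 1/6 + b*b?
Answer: 24391/18 ≈ 1355.1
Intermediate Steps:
m = 495 (m = 2 + 493 = 495)
A(b) = 1/18 + b**2/3 (A(b) = (1/6 + b*b)/3 = (1/6 + b**2)/3 = 1/18 + b**2/3)
(m + 785) + A(-15) = (495 + 785) + (1/18 + (1/3)*(-15)**2) = 1280 + (1/18 + (1/3)*225) = 1280 + (1/18 + 75) = 1280 + 1351/18 = 24391/18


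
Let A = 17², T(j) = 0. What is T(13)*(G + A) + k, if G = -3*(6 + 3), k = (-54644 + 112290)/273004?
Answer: 28823/136502 ≈ 0.21115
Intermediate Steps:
k = 28823/136502 (k = 57646*(1/273004) = 28823/136502 ≈ 0.21115)
A = 289
G = -27 (G = -3*9 = -27)
T(13)*(G + A) + k = 0*(-27 + 289) + 28823/136502 = 0*262 + 28823/136502 = 0 + 28823/136502 = 28823/136502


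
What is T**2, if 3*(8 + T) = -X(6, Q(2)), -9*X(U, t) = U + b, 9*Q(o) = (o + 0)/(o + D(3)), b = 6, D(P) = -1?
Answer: 4624/81 ≈ 57.086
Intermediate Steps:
Q(o) = o/(9*(-1 + o)) (Q(o) = ((o + 0)/(o - 1))/9 = (o/(-1 + o))/9 = o/(9*(-1 + o)))
X(U, t) = -2/3 - U/9 (X(U, t) = -(U + 6)/9 = -(6 + U)/9 = -2/3 - U/9)
T = -68/9 (T = -8 + (-(-2/3 - 1/9*6))/3 = -8 + (-(-2/3 - 2/3))/3 = -8 + (-1*(-4/3))/3 = -8 + (1/3)*(4/3) = -8 + 4/9 = -68/9 ≈ -7.5556)
T**2 = (-68/9)**2 = 4624/81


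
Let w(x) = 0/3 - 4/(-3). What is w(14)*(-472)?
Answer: -1888/3 ≈ -629.33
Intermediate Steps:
w(x) = 4/3 (w(x) = 0*(1/3) - 4*(-1/3) = 0 + 4/3 = 4/3)
w(14)*(-472) = (4/3)*(-472) = -1888/3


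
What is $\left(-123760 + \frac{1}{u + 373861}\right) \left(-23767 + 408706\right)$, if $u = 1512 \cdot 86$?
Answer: $- \frac{24005488036756581}{503893} \approx -4.764 \cdot 10^{10}$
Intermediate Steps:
$u = 130032$
$\left(-123760 + \frac{1}{u + 373861}\right) \left(-23767 + 408706\right) = \left(-123760 + \frac{1}{130032 + 373861}\right) \left(-23767 + 408706\right) = \left(-123760 + \frac{1}{503893}\right) 384939 = \left(- \frac{62361797679}{503893}\right) 384939 = - \frac{24005488036756581}{503893}$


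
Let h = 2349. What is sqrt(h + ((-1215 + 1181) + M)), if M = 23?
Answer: sqrt(2338) ≈ 48.353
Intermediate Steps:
sqrt(h + ((-1215 + 1181) + M)) = sqrt(2349 + ((-1215 + 1181) + 23)) = sqrt(2349 + (-34 + 23)) = sqrt(2349 - 11) = sqrt(2338)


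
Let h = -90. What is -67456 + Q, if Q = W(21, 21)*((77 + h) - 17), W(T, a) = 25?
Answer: -68206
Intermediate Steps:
Q = -750 (Q = 25*((77 - 90) - 17) = 25*(-13 - 17) = 25*(-30) = -750)
-67456 + Q = -67456 - 750 = -68206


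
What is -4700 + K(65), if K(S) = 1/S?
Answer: -305499/65 ≈ -4700.0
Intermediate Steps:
-4700 + K(65) = -4700 + 1/65 = -305499/65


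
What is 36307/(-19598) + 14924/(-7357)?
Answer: -79941593/20597498 ≈ -3.8811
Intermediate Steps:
36307/(-19598) + 14924/(-7357) = 36307*(-1/19598) + 14924*(-1/7357) = -36307/19598 - 2132/1051 = -79941593/20597498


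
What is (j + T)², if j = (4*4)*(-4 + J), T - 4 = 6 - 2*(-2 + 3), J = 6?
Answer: 1600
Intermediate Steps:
T = 8 (T = 4 + (6 - 2*(-2 + 3)) = 4 + (6 - 2*1) = 4 + (6 - 2) = 4 + 4 = 8)
j = 32 (j = (4*4)*(-4 + 6) = 16*2 = 32)
(j + T)² = (32 + 8)² = 40² = 1600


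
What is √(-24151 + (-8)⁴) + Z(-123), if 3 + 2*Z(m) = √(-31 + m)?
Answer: -3/2 + I*√20055 + I*√154/2 ≈ -1.5 + 147.82*I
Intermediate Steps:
Z(m) = -3/2 + √(-31 + m)/2
√(-24151 + (-8)⁴) + Z(-123) = √(-24151 + (-8)⁴) + (-3/2 + √(-31 - 123)/2) = √(-24151 + 4096) + (-3/2 + √(-154)/2) = √(-20055) + (-3/2 + (I*√154)/2) = I*√20055 + (-3/2 + I*√154/2) = -3/2 + I*√20055 + I*√154/2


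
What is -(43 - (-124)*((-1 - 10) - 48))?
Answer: 7273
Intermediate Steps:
-(43 - (-124)*((-1 - 10) - 48)) = -(43 - (-124)*(-11 - 48)) = -(43 - (-124)*(-59)) = -(43 - 124*59) = -(43 - 7316) = -1*(-7273) = 7273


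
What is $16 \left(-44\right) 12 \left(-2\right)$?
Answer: $16896$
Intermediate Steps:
$16 \left(-44\right) 12 \left(-2\right) = \left(-704\right) \left(-24\right) = 16896$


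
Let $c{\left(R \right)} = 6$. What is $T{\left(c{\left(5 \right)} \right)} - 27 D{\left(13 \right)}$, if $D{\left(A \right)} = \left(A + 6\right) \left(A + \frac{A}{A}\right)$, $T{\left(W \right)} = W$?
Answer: $-7176$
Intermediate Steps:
$D{\left(A \right)} = \left(1 + A\right) \left(6 + A\right)$ ($D{\left(A \right)} = \left(6 + A\right) \left(A + 1\right) = \left(6 + A\right) \left(1 + A\right) = \left(1 + A\right) \left(6 + A\right)$)
$T{\left(c{\left(5 \right)} \right)} - 27 D{\left(13 \right)} = 6 - 27 \left(6 + 13^{2} + 7 \cdot 13\right) = 6 - 27 \left(6 + 169 + 91\right) = 6 - 7182 = -7176$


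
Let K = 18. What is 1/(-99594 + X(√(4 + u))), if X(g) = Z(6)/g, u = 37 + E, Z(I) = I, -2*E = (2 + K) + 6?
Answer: -77462/7714750427 - √7/23144251281 ≈ -1.0041e-5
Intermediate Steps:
E = -13 (E = -((2 + 18) + 6)/2 = -(20 + 6)/2 = -½*26 = -13)
u = 24 (u = 37 - 13 = 24)
X(g) = 6/g
1/(-99594 + X(√(4 + u))) = 1/(-99594 + 6/(√(4 + 24))) = 1/(-99594 + 6/(√28)) = 1/(-99594 + 6/((2*√7))) = 1/(-99594 + 6*(√7/14)) = 1/(-99594 + 3*√7/7)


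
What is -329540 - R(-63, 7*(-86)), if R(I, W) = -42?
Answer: -329498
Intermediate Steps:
-329540 - R(-63, 7*(-86)) = -329540 - 1*(-42) = -329540 + 42 = -329498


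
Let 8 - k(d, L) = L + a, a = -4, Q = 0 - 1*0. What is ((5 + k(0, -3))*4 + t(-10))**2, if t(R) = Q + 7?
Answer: 7569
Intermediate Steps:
Q = 0 (Q = 0 + 0 = 0)
k(d, L) = 12 - L (k(d, L) = 8 - (L - 4) = 8 - (-4 + L) = 8 + (4 - L) = 12 - L)
t(R) = 7 (t(R) = 0 + 7 = 7)
((5 + k(0, -3))*4 + t(-10))**2 = ((5 + (12 - 1*(-3)))*4 + 7)**2 = ((5 + (12 + 3))*4 + 7)**2 = ((5 + 15)*4 + 7)**2 = (20*4 + 7)**2 = (80 + 7)**2 = 87**2 = 7569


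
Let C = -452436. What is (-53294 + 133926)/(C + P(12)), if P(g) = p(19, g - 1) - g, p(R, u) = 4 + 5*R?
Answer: -80632/452349 ≈ -0.17825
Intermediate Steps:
P(g) = 99 - g (P(g) = (4 + 5*19) - g = (4 + 95) - g = 99 - g)
(-53294 + 133926)/(C + P(12)) = (-53294 + 133926)/(-452436 + (99 - 1*12)) = 80632/(-452436 + (99 - 12)) = 80632/(-452436 + 87) = 80632/(-452349) = 80632*(-1/452349) = -80632/452349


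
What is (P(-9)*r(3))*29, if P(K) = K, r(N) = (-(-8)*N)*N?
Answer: -18792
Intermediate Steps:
r(N) = 8*N² (r(N) = (8*N)*N = 8*N²)
(P(-9)*r(3))*29 = -72*3²*29 = -72*9*29 = -9*72*29 = -648*29 = -18792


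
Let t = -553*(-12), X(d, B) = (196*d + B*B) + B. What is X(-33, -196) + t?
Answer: 38388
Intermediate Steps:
X(d, B) = B + B**2 + 196*d (X(d, B) = (196*d + B**2) + B = (B**2 + 196*d) + B = B + B**2 + 196*d)
t = 6636
X(-33, -196) + t = (-196 + (-196)**2 + 196*(-33)) + 6636 = (-196 + 38416 - 6468) + 6636 = 31752 + 6636 = 38388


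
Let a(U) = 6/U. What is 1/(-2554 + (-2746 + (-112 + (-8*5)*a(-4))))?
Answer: -1/5352 ≈ -0.00018685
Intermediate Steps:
1/(-2554 + (-2746 + (-112 + (-8*5)*a(-4)))) = 1/(-2554 + (-2746 + (-112 + (-8*5)*(6/(-4))))) = 1/(-2554 + (-2746 + (-112 - 240*(-1)/4))) = 1/(-2554 + (-2746 + (-112 - 40*(-3/2)))) = 1/(-2554 + (-2746 + (-112 + 60))) = 1/(-2554 + (-2746 - 52)) = 1/(-2554 - 2798) = 1/(-5352) = -1/5352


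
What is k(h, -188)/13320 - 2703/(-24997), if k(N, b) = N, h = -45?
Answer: 775091/7399112 ≈ 0.10475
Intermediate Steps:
k(h, -188)/13320 - 2703/(-24997) = -45/13320 - 2703/(-24997) = -45*1/13320 - 2703*(-1/24997) = -1/296 + 2703/24997 = 775091/7399112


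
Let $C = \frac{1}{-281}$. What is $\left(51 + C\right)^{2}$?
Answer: $\frac{205348900}{78961} \approx 2600.6$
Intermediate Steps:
$C = - \frac{1}{281} \approx -0.0035587$
$\left(51 + C\right)^{2} = \left(51 - \frac{1}{281}\right)^{2} = \left(\frac{14330}{281}\right)^{2} = \frac{205348900}{78961}$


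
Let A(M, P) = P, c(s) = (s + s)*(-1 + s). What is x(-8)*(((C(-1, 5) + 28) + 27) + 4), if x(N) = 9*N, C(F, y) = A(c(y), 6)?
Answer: -4680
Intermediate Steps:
c(s) = 2*s*(-1 + s) (c(s) = (2*s)*(-1 + s) = 2*s*(-1 + s))
C(F, y) = 6
x(-8)*(((C(-1, 5) + 28) + 27) + 4) = (9*(-8))*(((6 + 28) + 27) + 4) = -72*((34 + 27) + 4) = -72*(61 + 4) = -72*65 = -4680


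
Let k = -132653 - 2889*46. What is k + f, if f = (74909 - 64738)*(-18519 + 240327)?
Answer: 2255743621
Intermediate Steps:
k = -265547 (k = -132653 - 1*132894 = -132653 - 132894 = -265547)
f = 2256009168 (f = 10171*221808 = 2256009168)
k + f = -265547 + 2256009168 = 2255743621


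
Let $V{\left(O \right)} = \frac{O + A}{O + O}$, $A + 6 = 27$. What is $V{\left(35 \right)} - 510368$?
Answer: $- \frac{2551836}{5} \approx -5.1037 \cdot 10^{5}$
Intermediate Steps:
$A = 21$ ($A = -6 + 27 = 21$)
$V{\left(O \right)} = \frac{21 + O}{2 O}$ ($V{\left(O \right)} = \frac{O + 21}{O + O} = \frac{21 + O}{2 O}$)
$V{\left(35 \right)} - 510368 = \frac{21 + 35}{2 \cdot 35} - 510368 = \frac{1}{2} \cdot \frac{1}{35} \cdot 56 - 510368 = \frac{4}{5} - 510368 = - \frac{2551836}{5}$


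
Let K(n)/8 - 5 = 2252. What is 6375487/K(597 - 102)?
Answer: 6375487/18056 ≈ 353.10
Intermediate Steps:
K(n) = 18056 (K(n) = 40 + 8*2252 = 40 + 18016 = 18056)
6375487/K(597 - 102) = 6375487/18056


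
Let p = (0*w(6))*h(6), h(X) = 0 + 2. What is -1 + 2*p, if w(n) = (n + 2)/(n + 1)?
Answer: -1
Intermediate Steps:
h(X) = 2
w(n) = (2 + n)/(1 + n)
p = 0 (p = (0*((2 + 6)/(1 + 6)))*2 = (0*(8/7))*2 = 0*2 = 0)
-1 + 2*p = -1 + 2*0 = -1 + 0 = -1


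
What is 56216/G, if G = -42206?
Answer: -28108/21103 ≈ -1.3319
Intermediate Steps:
56216/G = 56216/(-42206) = 56216*(-1/42206) = -28108/21103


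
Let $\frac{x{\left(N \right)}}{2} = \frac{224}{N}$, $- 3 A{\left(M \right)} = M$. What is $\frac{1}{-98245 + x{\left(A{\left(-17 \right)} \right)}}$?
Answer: $- \frac{17}{1668821} \approx -1.0187 \cdot 10^{-5}$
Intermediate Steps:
$A{\left(M \right)} = - \frac{M}{3}$
$x{\left(N \right)} = \frac{448}{N}$ ($x{\left(N \right)} = 2 \frac{224}{N} = \frac{448}{N}$)
$\frac{1}{-98245 + x{\left(A{\left(-17 \right)} \right)}} = \frac{1}{-98245 + \frac{448}{\left(- \frac{1}{3}\right) \left(-17\right)}} = \frac{1}{-98245 + \frac{448}{\frac{17}{3}}} = \frac{1}{-98245 + 448 \cdot \frac{3}{17}} = \frac{1}{-98245 + \frac{1344}{17}} = \frac{1}{- \frac{1668821}{17}} = - \frac{17}{1668821}$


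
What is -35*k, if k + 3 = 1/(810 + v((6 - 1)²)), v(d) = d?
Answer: 17528/167 ≈ 104.96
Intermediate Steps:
k = -2504/835 (k = -3 + 1/(810 + (6 - 1)²) = -3 + 1/(810 + 5²) = -3 + 1/(810 + 25) = -3 + 1/835 = -2504/835 ≈ -2.9988)
-35*k = -35*(-2504/835) = 17528/167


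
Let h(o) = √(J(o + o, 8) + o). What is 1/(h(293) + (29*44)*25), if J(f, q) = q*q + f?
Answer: 31900/1017609057 - √943/1017609057 ≈ 3.1318e-5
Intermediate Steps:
J(f, q) = f + q² (J(f, q) = q² + f = f + q²)
h(o) = √(64 + 3*o) (h(o) = √(((o + o) + 8²) + o) = √((2*o + 64) + o) = √((64 + 2*o) + o) = √(64 + 3*o))
1/(h(293) + (29*44)*25) = 1/(√(64 + 3*293) + (29*44)*25) = 1/(√(64 + 879) + 1276*25) = 1/(√943 + 31900) = 1/(31900 + √943)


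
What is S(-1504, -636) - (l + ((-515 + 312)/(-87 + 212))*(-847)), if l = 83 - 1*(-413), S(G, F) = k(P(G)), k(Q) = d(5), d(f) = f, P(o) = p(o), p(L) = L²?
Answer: -233316/125 ≈ -1866.5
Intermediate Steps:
P(o) = o²
k(Q) = 5
S(G, F) = 5
l = 496 (l = 83 + 413 = 496)
S(-1504, -636) - (l + ((-515 + 312)/(-87 + 212))*(-847)) = 5 - (496 + ((-515 + 312)/(-87 + 212))*(-847)) = 5 - (496 - 203/125*(-847)) = 5 - (496 + 171941/125) = 5 - 1*233941/125 = 5 - 233941/125 = -233316/125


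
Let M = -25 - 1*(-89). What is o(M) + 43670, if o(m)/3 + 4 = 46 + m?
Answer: 43988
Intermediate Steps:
M = 64 (M = -25 + 89 = 64)
o(m) = 126 + 3*m (o(m) = -12 + 3*(46 + m) = -12 + (138 + 3*m) = 126 + 3*m)
o(M) + 43670 = (126 + 3*64) + 43670 = (126 + 192) + 43670 = 318 + 43670 = 43988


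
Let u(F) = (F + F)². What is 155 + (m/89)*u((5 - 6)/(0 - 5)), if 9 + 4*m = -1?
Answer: 68973/445 ≈ 155.00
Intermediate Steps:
m = -5/2 (m = -9/4 + (¼)*(-1) = -9/4 - ¼ = -5/2 ≈ -2.5000)
u(F) = 4*F² (u(F) = (2*F)² = 4*F²)
155 + (m/89)*u((5 - 6)/(0 - 5)) = 155 + (-5/2/89)*(4*((5 - 6)/(0 - 5))²) = 155 + (-5/2*1/89)*(4*(-1/(-5))²) = 155 - 10*(-1*(-⅕))²/89 = 155 - 10*(⅕)²/89 = 155 - 10/(89*25) = 155 - 5/178*4/25 = 155 - 2/445 = 68973/445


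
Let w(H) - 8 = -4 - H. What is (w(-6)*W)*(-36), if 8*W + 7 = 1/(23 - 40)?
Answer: 5400/17 ≈ 317.65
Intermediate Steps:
W = -15/17 (W = -7/8 + 1/(8*(23 - 40)) = -7/8 + (⅛)/(-17) = -7/8 + (⅛)*(-1/17) = -7/8 - 1/136 = -15/17 ≈ -0.88235)
w(H) = 4 - H (w(H) = 8 + (-4 - H) = 4 - H)
(w(-6)*W)*(-36) = ((4 - 1*(-6))*(-15/17))*(-36) = ((4 + 6)*(-15/17))*(-36) = (10*(-15/17))*(-36) = -150/17*(-36) = 5400/17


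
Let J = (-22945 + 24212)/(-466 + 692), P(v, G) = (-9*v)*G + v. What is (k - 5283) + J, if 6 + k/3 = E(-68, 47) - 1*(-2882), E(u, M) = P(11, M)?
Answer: -2390039/226 ≈ -10575.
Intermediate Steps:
P(v, G) = v - 9*G*v (P(v, G) = -9*G*v + v = v - 9*G*v)
E(u, M) = 11 - 99*M (E(u, M) = 11*(1 - 9*M) = 11 - 99*M)
J = 1267/226 ≈ 5.6062
k = -5298 (k = -18 + 3*((11 - 99*47) - 1*(-2882)) = -18 + 3*((11 - 4653) + 2882) = -18 + 3*(-4642 + 2882) = -18 + 3*(-1760) = -18 - 5280 = -5298)
(k - 5283) + J = (-5298 - 5283) + 1267/226 = -10581 + 1267/226 = -2390039/226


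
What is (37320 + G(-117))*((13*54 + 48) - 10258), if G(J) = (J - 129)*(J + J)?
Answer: -902157072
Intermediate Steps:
G(J) = 2*J*(-129 + J) (G(J) = (-129 + J)*(2*J) = 2*J*(-129 + J))
(37320 + G(-117))*((13*54 + 48) - 10258) = (37320 + 2*(-117)*(-129 - 117))*((13*54 + 48) - 10258) = (37320 + 2*(-117)*(-246))*((702 + 48) - 10258) = (37320 + 57564)*(750 - 10258) = 94884*(-9508) = -902157072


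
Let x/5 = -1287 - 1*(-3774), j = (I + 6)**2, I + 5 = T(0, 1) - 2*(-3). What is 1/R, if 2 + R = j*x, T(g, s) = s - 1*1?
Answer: 1/609313 ≈ 1.6412e-6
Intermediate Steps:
T(g, s) = -1 + s (T(g, s) = s - 1 = -1 + s)
I = 1 (I = -5 + ((-1 + 1) - 2*(-3)) = -5 + (0 + 6) = -5 + 6 = 1)
j = 49 (j = (1 + 6)**2 = 7**2 = 49)
x = 12435 (x = 5*(-1287 - 1*(-3774)) = 5*(-1287 + 3774) = 5*2487 = 12435)
R = 609313 (R = -2 + 49*12435 = -2 + 609315 = 609313)
1/R = 1/609313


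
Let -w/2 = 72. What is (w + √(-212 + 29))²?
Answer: (144 - I*√183)² ≈ 20553.0 - 3896.0*I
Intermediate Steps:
w = -144 (w = -2*72 = -144)
(w + √(-212 + 29))² = (-144 + √(-212 + 29))² = (-144 + √(-183))² = (-144 + I*√183)²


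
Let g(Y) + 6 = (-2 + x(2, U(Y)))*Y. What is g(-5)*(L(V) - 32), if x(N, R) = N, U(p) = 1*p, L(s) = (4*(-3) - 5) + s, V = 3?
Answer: 276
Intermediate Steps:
L(s) = -17 + s (L(s) = (-12 - 5) + s = -17 + s)
U(p) = p
g(Y) = -6 (g(Y) = -6 + (-2 + 2)*Y = -6 + 0*Y = -6 + 0 = -6)
g(-5)*(L(V) - 32) = -6*((-17 + 3) - 32) = -6*(-14 - 32) = -6*(-46) = 276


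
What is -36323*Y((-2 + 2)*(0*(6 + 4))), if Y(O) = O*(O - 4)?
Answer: 0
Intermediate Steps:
Y(O) = O*(-4 + O)
-36323*Y((-2 + 2)*(0*(6 + 4))) = -36323*(-2 + 2)*(0*(6 + 4))*(-4 + (-2 + 2)*(0*(6 + 4))) = -36323*0*(0*10)*(-4 + 0*(0*10)) = -36323*0*0*(-4 + 0*0) = -0*(-4 + 0) = -0*(-4) = -36323*0 = 0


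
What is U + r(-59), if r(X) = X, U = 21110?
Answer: 21051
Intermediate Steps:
U + r(-59) = 21110 - 59 = 21051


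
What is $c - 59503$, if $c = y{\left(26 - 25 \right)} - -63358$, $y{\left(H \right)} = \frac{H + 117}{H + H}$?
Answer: $3914$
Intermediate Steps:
$y{\left(H \right)} = \frac{117 + H}{2 H}$
$c = 63417$ ($c = \frac{117 + \left(26 - 25\right)}{2 \left(26 - 25\right)} - -63358 = \frac{117 + \left(26 - 25\right)}{2 \left(26 - 25\right)} + 63358 = \frac{117 + 1}{2 \cdot 1} + 63358 = \frac{1}{2} \cdot 1 \cdot 118 + 63358 = 59 + 63358 = 63417$)
$c - 59503 = 63417 - 59503 = 3914$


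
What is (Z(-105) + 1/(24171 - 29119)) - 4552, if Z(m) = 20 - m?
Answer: -21904797/4948 ≈ -4427.0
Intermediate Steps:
(Z(-105) + 1/(24171 - 29119)) - 4552 = ((20 - 1*(-105)) + 1/(24171 - 29119)) - 4552 = ((20 + 105) + 1/(-4948)) - 4552 = (125 - 1/4948) - 4552 = 618499/4948 - 4552 = -21904797/4948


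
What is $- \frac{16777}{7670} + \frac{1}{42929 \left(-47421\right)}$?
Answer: $- \frac{34153544708363}{15614095956030} \approx -2.1874$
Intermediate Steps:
$- \frac{16777}{7670} + \frac{1}{42929 \left(-47421\right)} = \left(-16777\right) \frac{1}{7670} + \frac{1}{42929} \left(- \frac{1}{47421}\right) = - \frac{16777}{7670} - \frac{1}{2035736109} = - \frac{34153544708363}{15614095956030}$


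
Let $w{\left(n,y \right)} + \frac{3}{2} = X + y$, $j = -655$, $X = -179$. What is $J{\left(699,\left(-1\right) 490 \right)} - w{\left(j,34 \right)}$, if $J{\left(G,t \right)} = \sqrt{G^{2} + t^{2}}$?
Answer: $\frac{293}{2} + \sqrt{728701} \approx 1000.1$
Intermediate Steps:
$w{\left(n,y \right)} = - \frac{361}{2} + y$ ($w{\left(n,y \right)} = - \frac{3}{2} + \left(-179 + y\right) = - \frac{361}{2} + y$)
$J{\left(699,\left(-1\right) 490 \right)} - w{\left(j,34 \right)} = \sqrt{699^{2} + \left(\left(-1\right) 490\right)^{2}} - \left(- \frac{361}{2} + 34\right) = \sqrt{488601 + \left(-490\right)^{2}} - - \frac{293}{2} = \sqrt{488601 + 240100} + \frac{293}{2} = \sqrt{728701} + \frac{293}{2} = \frac{293}{2} + \sqrt{728701}$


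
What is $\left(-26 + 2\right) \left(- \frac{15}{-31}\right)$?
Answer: $- \frac{360}{31} \approx -11.613$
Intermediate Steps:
$\left(-26 + 2\right) \left(- \frac{15}{-31}\right) = - 24 \left(\left(-15\right) \left(- \frac{1}{31}\right)\right) = \left(-24\right) \frac{15}{31} = - \frac{360}{31}$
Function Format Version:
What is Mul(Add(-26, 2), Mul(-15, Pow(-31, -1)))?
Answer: Rational(-360, 31) ≈ -11.613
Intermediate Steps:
Mul(Add(-26, 2), Mul(-15, Pow(-31, -1))) = Mul(-24, Mul(-15, Rational(-1, 31))) = Mul(-24, Rational(15, 31)) = Rational(-360, 31)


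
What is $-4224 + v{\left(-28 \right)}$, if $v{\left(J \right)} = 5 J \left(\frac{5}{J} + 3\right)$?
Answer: $-4619$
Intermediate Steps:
$v{\left(J \right)} = 5 J \left(3 + \frac{5}{J}\right)$
$-4224 + v{\left(-28 \right)} = -4224 + \left(25 + 15 \left(-28\right)\right) = -4224 + \left(25 - 420\right) = -4224 - 395 = -4619$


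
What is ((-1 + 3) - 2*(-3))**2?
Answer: 64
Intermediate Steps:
((-1 + 3) - 2*(-3))**2 = (2 + 6)**2 = 8**2 = 64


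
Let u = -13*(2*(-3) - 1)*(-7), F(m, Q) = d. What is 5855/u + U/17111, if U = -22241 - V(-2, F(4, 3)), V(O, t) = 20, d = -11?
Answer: -114365162/10899707 ≈ -10.492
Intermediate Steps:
F(m, Q) = -11
U = -22261 (U = -22241 - 1*20 = -22241 - 20 = -22261)
u = -637 (u = -13*(-6 - 1)*(-7) = -13*(-7)*(-7) = 91*(-7) = -637)
5855/u + U/17111 = 5855/(-637) - 22261/17111 = 5855*(-1/637) - 22261*1/17111 = -5855/637 - 22261/17111 = -114365162/10899707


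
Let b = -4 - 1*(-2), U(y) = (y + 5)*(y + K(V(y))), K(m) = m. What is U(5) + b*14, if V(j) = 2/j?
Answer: 26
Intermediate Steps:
U(y) = (5 + y)*(y + 2/y) (U(y) = (y + 5)*(y + 2/y) = (5 + y)*(y + 2/y))
b = -2 (b = -4 + 2 = -2)
U(5) + b*14 = (2 + 5**2 + 5*5 + 10/5) - 2*14 = (2 + 25 + 25 + 10*(1/5)) - 28 = (2 + 25 + 25 + 2) - 28 = 54 - 28 = 26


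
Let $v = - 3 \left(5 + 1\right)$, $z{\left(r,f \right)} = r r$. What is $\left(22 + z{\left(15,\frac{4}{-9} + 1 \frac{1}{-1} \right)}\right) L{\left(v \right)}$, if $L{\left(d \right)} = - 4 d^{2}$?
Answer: $-320112$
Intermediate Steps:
$z{\left(r,f \right)} = r^{2}$
$v = -18$ ($v = \left(-3\right) 6 = -18$)
$\left(22 + z{\left(15,\frac{4}{-9} + 1 \frac{1}{-1} \right)}\right) L{\left(v \right)} = \left(22 + 15^{2}\right) \left(- 4 \left(-18\right)^{2}\right) = \left(22 + 225\right) \left(\left(-4\right) 324\right) = 247 \left(-1296\right) = -320112$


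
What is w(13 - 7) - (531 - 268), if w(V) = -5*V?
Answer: -293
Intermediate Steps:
w(13 - 7) - (531 - 268) = -5*(13 - 7) - (531 - 268) = -5*6 - 1*263 = -30 - 263 = -293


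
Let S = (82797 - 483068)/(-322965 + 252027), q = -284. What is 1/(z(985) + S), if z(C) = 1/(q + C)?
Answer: 49727538/280660909 ≈ 0.17718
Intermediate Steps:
S = 400271/70938 (S = -400271/(-70938) = -400271*(-1/70938) = 400271/70938 ≈ 5.6425)
z(C) = 1/(-284 + C)
1/(z(985) + S) = 1/(1/(-284 + 985) + 400271/70938) = 1/(1/701 + 400271/70938) = 1/(280660909/49727538) = 49727538/280660909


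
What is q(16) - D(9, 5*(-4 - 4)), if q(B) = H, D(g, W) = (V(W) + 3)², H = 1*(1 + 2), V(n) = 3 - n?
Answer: -2113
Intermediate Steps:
H = 3 (H = 1*3 = 3)
D(g, W) = (6 - W)² (D(g, W) = ((3 - W) + 3)² = (6 - W)²)
q(B) = 3
q(16) - D(9, 5*(-4 - 4)) = 3 - (-6 + 5*(-4 - 4))² = 3 - (-6 + 5*(-8))² = 3 - (-6 - 40)² = 3 - 1*(-46)² = 3 - 1*2116 = 3 - 2116 = -2113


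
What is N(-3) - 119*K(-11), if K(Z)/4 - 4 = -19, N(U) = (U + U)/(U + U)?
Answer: 7141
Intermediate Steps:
N(U) = 1 (N(U) = (2*U)/((2*U)) = (2*U)*(1/(2*U)) = 1)
K(Z) = -60 (K(Z) = 16 + 4*(-19) = 16 - 76 = -60)
N(-3) - 119*K(-11) = 1 - 119*(-60) = 1 + 7140 = 7141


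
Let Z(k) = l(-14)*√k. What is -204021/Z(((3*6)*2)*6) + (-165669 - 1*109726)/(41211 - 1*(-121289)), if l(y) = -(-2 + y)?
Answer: -55079/32500 - 22669*√6/64 ≈ -869.31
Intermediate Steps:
l(y) = 2 - y
Z(k) = 16*√k (Z(k) = (2 - 1*(-14))*√k = (2 + 14)*√k = 16*√k)
-204021/Z(((3*6)*2)*6) + (-165669 - 1*109726)/(41211 - 1*(-121289)) = -204021*√6/576 + (-165669 - 1*109726)/(41211 - 1*(-121289)) = -204021*√6/576 + (-165669 - 109726)/(41211 + 121289) = -204021*√6/576 - 275395/162500 = -204021*√6/576 - 275395*1/162500 = -204021*√6/576 - 55079/32500 = -22669*√6/64 - 55079/32500 = -55079/32500 - 22669*√6/64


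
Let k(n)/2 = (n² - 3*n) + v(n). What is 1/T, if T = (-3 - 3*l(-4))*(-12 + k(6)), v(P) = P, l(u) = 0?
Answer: -1/108 ≈ -0.0092593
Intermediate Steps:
k(n) = -4*n + 2*n² (k(n) = 2*((n² - 3*n) + n) = 2*(n² - 2*n) = -4*n + 2*n²)
T = -108 (T = (-3 - 3*0)*(-12 + 2*6*(-2 + 6)) = (-3 + 0)*(-12 + 2*6*4) = -3*(-12 + 48) = -3*36 = -108)
1/T = 1/(-108) = -1/108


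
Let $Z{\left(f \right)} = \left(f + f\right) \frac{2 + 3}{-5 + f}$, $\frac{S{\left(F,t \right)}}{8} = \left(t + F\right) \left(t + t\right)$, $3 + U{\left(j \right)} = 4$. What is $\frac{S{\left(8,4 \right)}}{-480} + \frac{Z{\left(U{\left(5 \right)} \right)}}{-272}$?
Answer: $- \frac{4327}{2720} \approx -1.5908$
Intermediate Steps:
$U{\left(j \right)} = 1$ ($U{\left(j \right)} = -3 + 4 = 1$)
$S{\left(F,t \right)} = 16 t \left(F + t\right)$ ($S{\left(F,t \right)} = 8 \left(t + F\right) \left(t + t\right) = 8 \left(F + t\right) 2 t = 8 \cdot 2 t \left(F + t\right) = 16 t \left(F + t\right)$)
$Z{\left(f \right)} = \frac{10 f}{-5 + f}$ ($Z{\left(f \right)} = 2 f \frac{5}{-5 + f} = \frac{10 f}{-5 + f}$)
$\frac{S{\left(8,4 \right)}}{-480} + \frac{Z{\left(U{\left(5 \right)} \right)}}{-272} = \frac{16 \cdot 4 \left(8 + 4\right)}{-480} + \frac{10 \cdot 1 \frac{1}{-5 + 1}}{-272} = 16 \cdot 4 \cdot 12 \left(- \frac{1}{480}\right) + 10 \cdot 1 \frac{1}{-4} \left(- \frac{1}{272}\right) = 768 \left(- \frac{1}{480}\right) + 10 \cdot 1 \left(- \frac{1}{4}\right) \left(- \frac{1}{272}\right) = - \frac{8}{5} - - \frac{5}{544} = - \frac{8}{5} + \frac{5}{544} = - \frac{4327}{2720}$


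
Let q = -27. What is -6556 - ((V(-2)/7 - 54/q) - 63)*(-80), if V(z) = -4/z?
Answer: -79892/7 ≈ -11413.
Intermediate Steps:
-6556 - ((V(-2)/7 - 54/q) - 63)*(-80) = -6556 - ((-4/(-2)/7 - 54/(-27)) - 63)*(-80) = -6556 - ((-4*(-1/2)*(1/7) - 54*(-1/27)) - 63)*(-80) = -6556 - ((2*(1/7) + 2) - 63)*(-80) = -6556 - ((2/7 + 2) - 63)*(-80) = -6556 - (16/7 - 63)*(-80) = -6556 - (-425)*(-80)/7 = -6556 - 1*34000/7 = -6556 - 34000/7 = -79892/7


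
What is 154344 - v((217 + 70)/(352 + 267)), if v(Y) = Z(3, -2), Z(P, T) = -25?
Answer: 154369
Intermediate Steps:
v(Y) = -25
154344 - v((217 + 70)/(352 + 267)) = 154344 - 1*(-25) = 154344 + 25 = 154369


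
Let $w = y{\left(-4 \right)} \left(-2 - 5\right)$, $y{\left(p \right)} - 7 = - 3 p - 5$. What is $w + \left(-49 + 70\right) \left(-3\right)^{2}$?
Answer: $91$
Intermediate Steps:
$y{\left(p \right)} = 2 - 3 p$ ($y{\left(p \right)} = 7 - \left(5 + 3 p\right) = 2 - 3 p$)
$w = -98$ ($w = \left(2 - -12\right) \left(-2 - 5\right) = \left(2 + 12\right) \left(-7\right) = 14 \left(-7\right) = -98$)
$w + \left(-49 + 70\right) \left(-3\right)^{2} = -98 + \left(-49 + 70\right) \left(-3\right)^{2} = -98 + 21 \cdot 9 = -98 + 189 = 91$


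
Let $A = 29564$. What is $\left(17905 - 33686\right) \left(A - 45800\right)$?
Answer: $256220316$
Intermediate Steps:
$\left(17905 - 33686\right) \left(A - 45800\right) = \left(17905 - 33686\right) \left(29564 - 45800\right) = \left(-15781\right) \left(-16236\right) = 256220316$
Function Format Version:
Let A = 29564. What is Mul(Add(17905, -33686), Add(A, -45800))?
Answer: 256220316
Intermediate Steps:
Mul(Add(17905, -33686), Add(A, -45800)) = Mul(Add(17905, -33686), Add(29564, -45800)) = Mul(-15781, -16236) = 256220316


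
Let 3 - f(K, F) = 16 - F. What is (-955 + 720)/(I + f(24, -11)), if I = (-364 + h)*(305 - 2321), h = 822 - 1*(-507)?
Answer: 235/1945464 ≈ 0.00012079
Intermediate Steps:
f(K, F) = -13 + F (f(K, F) = 3 - (16 - F) = 3 + (-16 + F) = -13 + F)
h = 1329 (h = 822 + 507 = 1329)
I = -1945440 (I = (-364 + 1329)*(305 - 2321) = 965*(-2016) = -1945440)
(-955 + 720)/(I + f(24, -11)) = (-955 + 720)/(-1945440 + (-13 - 11)) = -235/(-1945440 - 24) = -235/(-1945464) = -235*(-1/1945464) = 235/1945464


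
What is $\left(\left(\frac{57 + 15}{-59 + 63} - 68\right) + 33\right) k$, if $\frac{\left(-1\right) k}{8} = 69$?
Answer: $9384$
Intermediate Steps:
$k = -552$ ($k = \left(-8\right) 69 = -552$)
$\left(\left(\frac{57 + 15}{-59 + 63} - 68\right) + 33\right) k = \left(\left(\frac{57 + 15}{-59 + 63} - 68\right) + 33\right) \left(-552\right) = \left(\left(\frac{72}{4} - 68\right) + 33\right) \left(-552\right) = \left(\left(72 \cdot \frac{1}{4} - 68\right) + 33\right) \left(-552\right) = \left(\left(18 - 68\right) + 33\right) \left(-552\right) = \left(-50 + 33\right) \left(-552\right) = \left(-17\right) \left(-552\right) = 9384$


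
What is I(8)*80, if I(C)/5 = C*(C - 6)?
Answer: 6400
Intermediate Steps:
I(C) = 5*C*(-6 + C) (I(C) = 5*(C*(C - 6)) = 5*(C*(-6 + C)) = 5*C*(-6 + C))
I(8)*80 = (5*8*(-6 + 8))*80 = (5*8*2)*80 = 80*80 = 6400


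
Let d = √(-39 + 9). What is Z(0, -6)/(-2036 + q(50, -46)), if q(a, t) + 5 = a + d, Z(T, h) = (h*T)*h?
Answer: 0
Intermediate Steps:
d = I*√30 (d = √(-30) = I*√30 ≈ 5.4772*I)
Z(T, h) = T*h² (Z(T, h) = (T*h)*h = T*h²)
q(a, t) = -5 + a + I*√30 (q(a, t) = -5 + (a + I*√30) = -5 + a + I*√30)
Z(0, -6)/(-2036 + q(50, -46)) = (0*(-6)²)/(-2036 + (-5 + 50 + I*√30)) = (0*36)/(-2036 + (45 + I*√30)) = 0/(-1991 + I*√30) = 0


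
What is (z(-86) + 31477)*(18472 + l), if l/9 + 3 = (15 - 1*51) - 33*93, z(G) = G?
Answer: -298214500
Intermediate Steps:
l = -27972 (l = -27 + 9*((15 - 1*51) - 33*93) = -27 + 9*((15 - 51) - 3069) = -27 + 9*(-36 - 3069) = -27 + 9*(-3105) = -27 - 27945 = -27972)
(z(-86) + 31477)*(18472 + l) = (-86 + 31477)*(18472 - 27972) = 31391*(-9500) = -298214500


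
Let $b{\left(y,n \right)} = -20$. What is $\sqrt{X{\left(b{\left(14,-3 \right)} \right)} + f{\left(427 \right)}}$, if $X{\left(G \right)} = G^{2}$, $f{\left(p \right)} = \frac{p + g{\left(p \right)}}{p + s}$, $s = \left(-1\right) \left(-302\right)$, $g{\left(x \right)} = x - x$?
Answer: $\frac{\sqrt{292027}}{27} \approx 20.015$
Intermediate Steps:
$g{\left(x \right)} = 0$
$s = 302$
$f{\left(p \right)} = \frac{p}{302 + p}$ ($f{\left(p \right)} = \frac{p + 0}{p + 302} = \frac{p}{302 + p}$)
$\sqrt{X{\left(b{\left(14,-3 \right)} \right)} + f{\left(427 \right)}} = \sqrt{\left(-20\right)^{2} + \frac{427}{302 + 427}} = \sqrt{400 + \frac{427}{729}} = \sqrt{\frac{292027}{729}} = \frac{\sqrt{292027}}{27}$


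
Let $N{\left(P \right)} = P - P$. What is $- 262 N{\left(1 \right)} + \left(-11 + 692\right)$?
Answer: $681$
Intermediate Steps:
$N{\left(P \right)} = 0$
$- 262 N{\left(1 \right)} + \left(-11 + 692\right) = \left(-262\right) 0 + \left(-11 + 692\right) = 0 + 681 = 681$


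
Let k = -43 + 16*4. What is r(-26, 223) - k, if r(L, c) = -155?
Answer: -176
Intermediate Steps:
k = 21 (k = -43 + 64 = 21)
r(-26, 223) - k = -155 - 1*21 = -155 - 21 = -176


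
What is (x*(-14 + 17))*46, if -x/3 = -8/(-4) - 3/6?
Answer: -621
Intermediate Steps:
x = -9/2 (x = -3*(-8/(-4) - 3/6) = -3*(-8*(-1/4) - 3*1/6) = -3*(2 - 1/2) = -3*3/2 = -9/2 ≈ -4.5000)
(x*(-14 + 17))*46 = -9*(-14 + 17)/2*46 = -9/2*3*46 = -27/2*46 = -621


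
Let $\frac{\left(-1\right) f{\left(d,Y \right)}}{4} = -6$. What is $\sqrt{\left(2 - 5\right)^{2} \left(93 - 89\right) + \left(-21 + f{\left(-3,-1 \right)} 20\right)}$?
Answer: $3 \sqrt{55} \approx 22.249$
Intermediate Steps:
$f{\left(d,Y \right)} = 24$ ($f{\left(d,Y \right)} = \left(-4\right) \left(-6\right) = 24$)
$\sqrt{\left(2 - 5\right)^{2} \left(93 - 89\right) + \left(-21 + f{\left(-3,-1 \right)} 20\right)} = \sqrt{\left(2 - 5\right)^{2} \left(93 - 89\right) + \left(-21 + 24 \cdot 20\right)} = \sqrt{\left(-3\right)^{2} \cdot 4 + \left(-21 + 480\right)} = \sqrt{9 \cdot 4 + 459} = \sqrt{36 + 459} = \sqrt{495} = 3 \sqrt{55}$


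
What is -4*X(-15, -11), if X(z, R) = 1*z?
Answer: 60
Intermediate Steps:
X(z, R) = z
-4*X(-15, -11) = -4*(-15) = 60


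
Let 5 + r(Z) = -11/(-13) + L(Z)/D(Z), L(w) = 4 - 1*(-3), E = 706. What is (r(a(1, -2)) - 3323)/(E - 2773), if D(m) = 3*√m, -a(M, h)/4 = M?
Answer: 43253/26871 + 7*I/12402 ≈ 1.6097 + 0.00056443*I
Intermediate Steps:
a(M, h) = -4*M
L(w) = 7 (L(w) = 4 + 3 = 7)
r(Z) = -54/13 + 7/(3*√Z) (r(Z) = -5 + (-11/(-13) + 7/((3*√Z))) = -5 + (-11*(-1/13) + 7*(1/(3*√Z))) = -5 + (11/13 + 7/(3*√Z)) = -54/13 + 7/(3*√Z))
(r(a(1, -2)) - 3323)/(E - 2773) = ((-54/13 + 7/(3*√(-4*1))) - 3323)/(706 - 2773) = ((-54/13 + 7/(3*√(-4))) - 3323)/(-2067) = ((-54/13 + 7*(-I/2)/3) - 3323)*(-1/2067) = ((-54/13 - 7*I/6) - 3323)*(-1/2067) = (-43253/13 - 7*I/6)*(-1/2067) = 43253/26871 + 7*I/12402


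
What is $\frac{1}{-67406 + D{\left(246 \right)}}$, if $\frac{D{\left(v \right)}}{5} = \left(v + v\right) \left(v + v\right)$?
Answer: $\frac{1}{1142914} \approx 8.7496 \cdot 10^{-7}$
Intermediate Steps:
$D{\left(v \right)} = 20 v^{2}$ ($D{\left(v \right)} = 5 \left(v + v\right) \left(v + v\right) = 5 \cdot 2 v 2 v = 5 \cdot 4 v^{2} = 20 v^{2}$)
$\frac{1}{-67406 + D{\left(246 \right)}} = \frac{1}{-67406 + 20 \cdot 246^{2}} = \frac{1}{-67406 + 20 \cdot 60516} = \frac{1}{-67406 + 1210320} = \frac{1}{1142914}$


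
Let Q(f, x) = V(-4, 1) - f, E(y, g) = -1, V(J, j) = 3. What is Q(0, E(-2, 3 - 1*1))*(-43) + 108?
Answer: -21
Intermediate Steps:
Q(f, x) = 3 - f
Q(0, E(-2, 3 - 1*1))*(-43) + 108 = (3 - 1*0)*(-43) + 108 = (3 + 0)*(-43) + 108 = 3*(-43) + 108 = -129 + 108 = -21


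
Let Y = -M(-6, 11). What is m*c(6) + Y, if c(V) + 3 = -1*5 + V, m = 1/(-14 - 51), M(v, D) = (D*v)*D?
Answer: 47192/65 ≈ 726.03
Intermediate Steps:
M(v, D) = v*D²
m = -1/65 (m = 1/(-65) = -1/65 ≈ -0.015385)
c(V) = -8 + V (c(V) = -3 + (-1*5 + V) = -3 + (-5 + V) = -8 + V)
Y = 726 (Y = -(-6)*11² = -(-6)*121 = -1*(-726) = 726)
m*c(6) + Y = -(-8 + 6)/65 + 726 = -1/65*(-2) + 726 = 2/65 + 726 = 47192/65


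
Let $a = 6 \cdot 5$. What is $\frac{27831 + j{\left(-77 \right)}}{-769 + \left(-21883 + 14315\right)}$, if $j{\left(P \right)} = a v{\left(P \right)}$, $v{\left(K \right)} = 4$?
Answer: $- \frac{1331}{397} \approx -3.3526$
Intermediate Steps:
$a = 30$
$j{\left(P \right)} = 120$ ($j{\left(P \right)} = 30 \cdot 4 = 120$)
$\frac{27831 + j{\left(-77 \right)}}{-769 + \left(-21883 + 14315\right)} = \frac{27831 + 120}{-769 + \left(-21883 + 14315\right)} = \frac{27951}{-769 - 7568} = \frac{27951}{-8337} = 27951 \left(- \frac{1}{8337}\right) = - \frac{1331}{397}$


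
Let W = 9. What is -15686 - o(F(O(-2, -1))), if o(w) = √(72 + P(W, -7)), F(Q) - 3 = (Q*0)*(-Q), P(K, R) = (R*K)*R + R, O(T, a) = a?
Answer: -15686 - √506 ≈ -15709.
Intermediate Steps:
P(K, R) = R + K*R² (P(K, R) = (K*R)*R + R = K*R² + R = R + K*R²)
F(Q) = 3 (F(Q) = 3 + (Q*0)*(-Q) = 3 + 0*(-Q) = 3 + 0 = 3)
o(w) = √506 (o(w) = √(72 - 7*(1 + 9*(-7))) = √(72 - 7*(1 - 63)) = √(72 - 7*(-62)) = √(72 + 434) = √506)
-15686 - o(F(O(-2, -1))) = -15686 - √506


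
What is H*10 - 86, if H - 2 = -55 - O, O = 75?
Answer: -1366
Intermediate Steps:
H = -128 (H = 2 + (-55 - 1*75) = 2 + (-55 - 75) = 2 - 130 = -128)
H*10 - 86 = -128*10 - 86 = -1280 - 86 = -1366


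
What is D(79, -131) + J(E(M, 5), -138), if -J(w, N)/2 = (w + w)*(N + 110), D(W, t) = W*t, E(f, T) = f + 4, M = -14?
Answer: -11469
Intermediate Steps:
E(f, T) = 4 + f
J(w, N) = -4*w*(110 + N) (J(w, N) = -2*(w + w)*(N + 110) = -2*2*w*(110 + N) = -4*w*(110 + N))
D(79, -131) + J(E(M, 5), -138) = 79*(-131) - 4*(4 - 14)*(110 - 138) = -10349 - 4*(-10)*(-28) = -10349 - 1120 = -11469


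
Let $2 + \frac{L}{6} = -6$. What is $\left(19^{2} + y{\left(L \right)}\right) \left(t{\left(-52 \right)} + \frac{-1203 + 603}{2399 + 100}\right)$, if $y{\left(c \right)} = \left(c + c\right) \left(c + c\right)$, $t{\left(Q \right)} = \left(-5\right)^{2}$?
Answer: $\frac{197525625}{833} \approx 2.3713 \cdot 10^{5}$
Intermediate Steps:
$L = -48$ ($L = -12 + 6 \left(-6\right) = -12 - 36 = -48$)
$t{\left(Q \right)} = 25$
$y{\left(c \right)} = 4 c^{2}$ ($y{\left(c \right)} = 2 c 2 c = 4 c^{2}$)
$\left(19^{2} + y{\left(L \right)}\right) \left(t{\left(-52 \right)} + \frac{-1203 + 603}{2399 + 100}\right) = \left(19^{2} + 4 \left(-48\right)^{2}\right) \left(25 + \frac{-1203 + 603}{2399 + 100}\right) = \left(361 + 4 \cdot 2304\right) \left(25 - \frac{600}{2499}\right) = \left(361 + 9216\right) \left(25 - \frac{200}{833}\right) = 9577 \left(25 - \frac{200}{833}\right) = 9577 \cdot \frac{20625}{833} = \frac{197525625}{833}$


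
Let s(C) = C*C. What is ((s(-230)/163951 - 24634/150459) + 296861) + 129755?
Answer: 10523726243907710/24667903509 ≈ 4.2662e+5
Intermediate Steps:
s(C) = C²
((s(-230)/163951 - 24634/150459) + 296861) + 129755 = (((-230)²/163951 - 24634/150459) + 296861) + 129755 = ((52900*(1/163951) - 24634*1/150459) + 296861) + 129755 = ((52900/163951 - 24634/150459) + 296861) + 129755 = (3920512166/24667903509 + 296861) + 129755 = 7322942424097415/24667903509 + 129755 = 10523726243907710/24667903509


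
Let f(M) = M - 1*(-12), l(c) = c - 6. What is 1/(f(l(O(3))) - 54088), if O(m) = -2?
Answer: -1/54084 ≈ -1.8490e-5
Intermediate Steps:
l(c) = -6 + c
f(M) = 12 + M (f(M) = M + 12 = 12 + M)
1/(f(l(O(3))) - 54088) = 1/((12 + (-6 - 2)) - 54088) = 1/((12 - 8) - 54088) = 1/(4 - 54088) = 1/(-54084) = -1/54084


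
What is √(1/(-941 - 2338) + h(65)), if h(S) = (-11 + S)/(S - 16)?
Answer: √580438743/22953 ≈ 1.0496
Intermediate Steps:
h(S) = (-11 + S)/(-16 + S)
√(1/(-941 - 2338) + h(65)) = √(1/(-941 - 2338) + (-11 + 65)/(-16 + 65)) = √(1/(-3279) + 54/49) = √(-1/3279 + (1/49)*54) = √(-1/3279 + 54/49) = √(177017/160671) = √580438743/22953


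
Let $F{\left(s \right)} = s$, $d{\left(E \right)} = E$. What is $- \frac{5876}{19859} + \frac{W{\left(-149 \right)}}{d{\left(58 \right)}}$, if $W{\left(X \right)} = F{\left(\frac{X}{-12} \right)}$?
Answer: $- \frac{1130705}{13821864} \approx -0.081806$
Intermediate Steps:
$W{\left(X \right)} = - \frac{X}{12}$ ($W{\left(X \right)} = \frac{X}{-12} = X \left(- \frac{1}{12}\right) = - \frac{X}{12}$)
$- \frac{5876}{19859} + \frac{W{\left(-149 \right)}}{d{\left(58 \right)}} = - \frac{5876}{19859} + \frac{\left(- \frac{1}{12}\right) \left(-149\right)}{58} = \left(-5876\right) \frac{1}{19859} + \frac{149}{12} \cdot \frac{1}{58} = - \frac{5876}{19859} + \frac{149}{696} = - \frac{1130705}{13821864}$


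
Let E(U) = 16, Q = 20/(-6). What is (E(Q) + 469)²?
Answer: 235225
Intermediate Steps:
Q = -10/3 (Q = 20*(-⅙) = -10/3 ≈ -3.3333)
(E(Q) + 469)² = (16 + 469)² = 485² = 235225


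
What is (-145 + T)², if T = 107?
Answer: 1444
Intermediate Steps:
(-145 + T)² = (-145 + 107)² = (-38)² = 1444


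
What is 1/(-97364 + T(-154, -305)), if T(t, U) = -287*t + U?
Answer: -1/53471 ≈ -1.8702e-5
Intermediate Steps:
T(t, U) = U - 287*t
1/(-97364 + T(-154, -305)) = 1/(-97364 + (-305 - 287*(-154))) = 1/(-97364 + (-305 + 44198)) = 1/(-97364 + 43893) = 1/(-53471) = -1/53471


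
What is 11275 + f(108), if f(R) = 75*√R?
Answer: 11275 + 450*√3 ≈ 12054.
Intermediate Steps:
11275 + f(108) = 11275 + 75*√108 = 11275 + 75*(6*√3) = 11275 + 450*√3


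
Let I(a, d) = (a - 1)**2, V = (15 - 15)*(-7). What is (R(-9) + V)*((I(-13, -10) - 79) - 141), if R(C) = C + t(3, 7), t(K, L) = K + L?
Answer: -24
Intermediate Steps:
V = 0 (V = 0*(-7) = 0)
I(a, d) = (-1 + a)**2
R(C) = 10 + C (R(C) = C + (3 + 7) = C + 10 = 10 + C)
(R(-9) + V)*((I(-13, -10) - 79) - 141) = ((10 - 9) + 0)*(((-1 - 13)**2 - 79) - 141) = (1 + 0)*(((-14)**2 - 79) - 141) = 1*((196 - 79) - 141) = 1*(117 - 141) = 1*(-24) = -24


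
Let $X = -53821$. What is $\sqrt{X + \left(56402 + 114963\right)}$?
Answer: $2 \sqrt{29386} \approx 342.85$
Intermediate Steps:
$\sqrt{X + \left(56402 + 114963\right)} = \sqrt{-53821 + \left(56402 + 114963\right)} = \sqrt{-53821 + 171365} = \sqrt{117544} = 2 \sqrt{29386}$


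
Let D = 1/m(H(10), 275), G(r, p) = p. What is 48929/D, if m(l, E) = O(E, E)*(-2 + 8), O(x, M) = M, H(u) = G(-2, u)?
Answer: 80732850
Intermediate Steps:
H(u) = u
m(l, E) = 6*E (m(l, E) = E*(-2 + 8) = E*6 = 6*E)
D = 1/1650 (D = 1/(6*275) = 1/1650 ≈ 0.00060606)
48929/D = 48929/(1/1650) = 48929*1650 = 80732850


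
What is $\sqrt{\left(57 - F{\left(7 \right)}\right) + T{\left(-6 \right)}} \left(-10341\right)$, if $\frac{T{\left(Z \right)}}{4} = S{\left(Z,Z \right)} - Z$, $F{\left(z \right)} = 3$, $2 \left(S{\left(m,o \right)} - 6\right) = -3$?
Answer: $- 41364 \sqrt{6} \approx -1.0132 \cdot 10^{5}$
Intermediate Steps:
$S{\left(m,o \right)} = \frac{9}{2}$ ($S{\left(m,o \right)} = 6 + \frac{1}{2} \left(-3\right) = 6 - \frac{3}{2} = \frac{9}{2}$)
$T{\left(Z \right)} = 18 - 4 Z$ ($T{\left(Z \right)} = 4 \left(\frac{9}{2} - Z\right) = 18 - 4 Z$)
$\sqrt{\left(57 - F{\left(7 \right)}\right) + T{\left(-6 \right)}} \left(-10341\right) = \sqrt{\left(57 - 3\right) + \left(18 - -24\right)} \left(-10341\right) = \sqrt{\left(57 - 3\right) + \left(18 + 24\right)} \left(-10341\right) = \sqrt{54 + 42} \left(-10341\right) = \sqrt{96} \left(-10341\right) = 4 \sqrt{6} \left(-10341\right) = - 41364 \sqrt{6}$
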